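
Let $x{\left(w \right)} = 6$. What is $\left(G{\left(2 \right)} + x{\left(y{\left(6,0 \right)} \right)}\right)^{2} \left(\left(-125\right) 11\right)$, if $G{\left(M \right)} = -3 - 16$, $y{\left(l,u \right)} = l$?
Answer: $-232375$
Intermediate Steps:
$G{\left(M \right)} = -19$ ($G{\left(M \right)} = -3 - 16 = -19$)
$\left(G{\left(2 \right)} + x{\left(y{\left(6,0 \right)} \right)}\right)^{2} \left(\left(-125\right) 11\right) = \left(-19 + 6\right)^{2} \left(\left(-125\right) 11\right) = \left(-13\right)^{2} \left(-1375\right) = 169 \left(-1375\right) = -232375$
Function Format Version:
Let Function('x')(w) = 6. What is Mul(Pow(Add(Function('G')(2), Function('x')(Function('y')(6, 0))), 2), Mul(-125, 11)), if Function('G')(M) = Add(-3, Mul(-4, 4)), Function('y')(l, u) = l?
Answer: -232375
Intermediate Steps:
Function('G')(M) = -19 (Function('G')(M) = Add(-3, -16) = -19)
Mul(Pow(Add(Function('G')(2), Function('x')(Function('y')(6, 0))), 2), Mul(-125, 11)) = Mul(Pow(Add(-19, 6), 2), Mul(-125, 11)) = Mul(Pow(-13, 2), -1375) = Mul(169, -1375) = -232375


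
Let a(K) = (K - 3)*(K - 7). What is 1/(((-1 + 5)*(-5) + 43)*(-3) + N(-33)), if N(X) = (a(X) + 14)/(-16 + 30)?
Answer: 7/244 ≈ 0.028689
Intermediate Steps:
a(K) = (-7 + K)*(-3 + K) (a(K) = (-3 + K)*(-7 + K) = (-7 + K)*(-3 + K))
N(X) = 5/2 - 5*X/7 + X²/14 (N(X) = ((21 + X² - 10*X) + 14)/(-16 + 30) = (35 + X² - 10*X)/14 = (35 + X² - 10*X)*(1/14) = 5/2 - 5*X/7 + X²/14)
1/(((-1 + 5)*(-5) + 43)*(-3) + N(-33)) = 1/(((-1 + 5)*(-5) + 43)*(-3) + (5/2 - 5/7*(-33) + (1/14)*(-33)²)) = 1/((4*(-5) + 43)*(-3) + (5/2 + 165/7 + (1/14)*1089)) = 1/((-20 + 43)*(-3) + (5/2 + 165/7 + 1089/14)) = 1/(23*(-3) + 727/7) = 1/(-69 + 727/7) = 1/(244/7) = 7/244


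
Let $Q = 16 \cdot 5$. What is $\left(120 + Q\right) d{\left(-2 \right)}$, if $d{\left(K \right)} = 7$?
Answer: $1400$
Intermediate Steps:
$Q = 80$
$\left(120 + Q\right) d{\left(-2 \right)} = \left(120 + 80\right) 7 = 200 \cdot 7 = 1400$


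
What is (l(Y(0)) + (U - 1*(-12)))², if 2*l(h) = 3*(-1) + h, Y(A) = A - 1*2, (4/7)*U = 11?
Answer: 13225/16 ≈ 826.56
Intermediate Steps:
U = 77/4 (U = (7/4)*11 = 77/4 ≈ 19.250)
Y(A) = -2 + A (Y(A) = A - 2 = -2 + A)
l(h) = -3/2 + h/2 (l(h) = (3*(-1) + h)/2 = (-3 + h)/2 = -3/2 + h/2)
(l(Y(0)) + (U - 1*(-12)))² = ((-3/2 + (-2 + 0)/2) + (77/4 - 1*(-12)))² = ((-3/2 + (½)*(-2)) + (77/4 + 12))² = ((-3/2 - 1) + 125/4)² = (-5/2 + 125/4)² = (115/4)² = 13225/16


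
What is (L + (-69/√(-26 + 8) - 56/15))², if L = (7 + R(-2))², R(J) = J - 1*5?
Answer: (112 - 345*I*√2)²/900 ≈ -250.56 - 121.43*I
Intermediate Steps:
R(J) = -5 + J (R(J) = J - 5 = -5 + J)
L = 0 (L = (7 + (-5 - 2))² = (7 - 7)² = 0² = 0)
(L + (-69/√(-26 + 8) - 56/15))² = (0 + (-69/√(-26 + 8) - 56/15))² = (0 + (-69*(-I*√2/6) - 56*1/15))² = (0 + (-69*(-I*√2/6) - 56/15))² = (0 + (-(-23)*I*√2/2 - 56/15))² = (0 + (23*I*√2/2 - 56/15))² = (0 + (-56/15 + 23*I*√2/2))² = (-56/15 + 23*I*√2/2)²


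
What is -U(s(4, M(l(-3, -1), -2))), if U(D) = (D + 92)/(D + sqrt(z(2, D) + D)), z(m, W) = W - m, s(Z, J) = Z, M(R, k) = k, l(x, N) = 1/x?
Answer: -192/5 + 48*sqrt(6)/5 ≈ -14.885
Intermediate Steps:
U(D) = (92 + D)/(D + sqrt(-2 + 2*D)) (U(D) = (D + 92)/(D + sqrt((D - 1*2) + D)) = (92 + D)/(D + sqrt((D - 2) + D)) = (92 + D)/(D + sqrt((-2 + D) + D)) = (92 + D)/(D + sqrt(-2 + 2*D)))
-U(s(4, M(l(-3, -1), -2))) = -(92 + 4)/(4 + sqrt(2)*sqrt(-1 + 4)) = -96/(4 + sqrt(2)*sqrt(3)) = -96/(4 + sqrt(6))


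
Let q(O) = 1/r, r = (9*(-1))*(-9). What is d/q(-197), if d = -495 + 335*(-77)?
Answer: -2129490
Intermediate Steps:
d = -26290 (d = -495 - 25795 = -26290)
r = 81 (r = -9*(-9) = 81)
q(O) = 1/81
d/q(-197) = -26290/1/81 = -26290*81 = -2129490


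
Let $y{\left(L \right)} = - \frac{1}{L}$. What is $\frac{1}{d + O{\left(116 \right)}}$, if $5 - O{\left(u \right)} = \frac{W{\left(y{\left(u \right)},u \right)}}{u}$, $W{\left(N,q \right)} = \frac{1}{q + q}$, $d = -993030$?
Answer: $- \frac{26912}{26724288801} \approx -1.007 \cdot 10^{-6}$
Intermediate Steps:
$W{\left(N,q \right)} = \frac{1}{2 q}$
$O{\left(u \right)} = 5 - \frac{1}{2 u^{2}}$ ($O{\left(u \right)} = 5 - \frac{\frac{1}{2} \frac{1}{u}}{u} = 5 - \frac{1}{2 u^{2}}$)
$\frac{1}{d + O{\left(116 \right)}} = \frac{1}{-993030 + \left(5 - \frac{1}{2 \cdot 13456}\right)} = \frac{1}{-993030 + \left(5 - \frac{1}{26912}\right)} = \frac{1}{-993030 + \frac{134559}{26912}} = \frac{1}{- \frac{26724288801}{26912}} = - \frac{26912}{26724288801}$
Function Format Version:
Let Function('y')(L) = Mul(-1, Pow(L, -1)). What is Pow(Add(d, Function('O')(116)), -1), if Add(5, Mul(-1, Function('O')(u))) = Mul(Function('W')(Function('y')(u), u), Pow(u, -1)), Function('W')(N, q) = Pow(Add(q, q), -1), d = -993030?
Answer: Rational(-26912, 26724288801) ≈ -1.0070e-6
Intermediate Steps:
Function('W')(N, q) = Mul(Rational(1, 2), Pow(q, -1)) (Function('W')(N, q) = Pow(Mul(2, q), -1) = Mul(Rational(1, 2), Pow(q, -1)))
Function('O')(u) = Add(5, Mul(Rational(-1, 2), Pow(u, -2))) (Function('O')(u) = Add(5, Mul(-1, Mul(Mul(Rational(1, 2), Pow(u, -1)), Pow(u, -1)))) = Add(5, Mul(-1, Mul(Rational(1, 2), Pow(u, -2)))) = Add(5, Mul(Rational(-1, 2), Pow(u, -2))))
Pow(Add(d, Function('O')(116)), -1) = Pow(Add(-993030, Add(5, Mul(Rational(-1, 2), Pow(116, -2)))), -1) = Pow(Add(-993030, Add(5, Mul(Rational(-1, 2), Rational(1, 13456)))), -1) = Pow(Add(-993030, Add(5, Rational(-1, 26912))), -1) = Pow(Add(-993030, Rational(134559, 26912)), -1) = Pow(Rational(-26724288801, 26912), -1) = Rational(-26912, 26724288801)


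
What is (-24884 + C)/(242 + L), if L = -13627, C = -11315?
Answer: 36199/13385 ≈ 2.7044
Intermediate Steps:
(-24884 + C)/(242 + L) = (-24884 - 11315)/(242 - 13627) = -36199/(-13385) = -36199*(-1/13385) = 36199/13385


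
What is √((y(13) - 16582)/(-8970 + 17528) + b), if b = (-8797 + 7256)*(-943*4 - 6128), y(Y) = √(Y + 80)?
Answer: √(1117332271338844 + 8558*√93)/8558 ≈ 3905.9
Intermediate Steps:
y(Y) = √(80 + Y)
b = 15255900 (b = -1541*(-3772 - 6128) = -1541*(-9900) = 15255900)
√((y(13) - 16582)/(-8970 + 17528) + b) = √((√(80 + 13) - 16582)/(-8970 + 17528) + 15255900) = √((√93 - 16582)/8558 + 15255900) = √((-16582 + √93)*(1/8558) + 15255900) = √((-8291/4279 + √93/8558) + 15255900) = √(65279987809/4279 + √93/8558)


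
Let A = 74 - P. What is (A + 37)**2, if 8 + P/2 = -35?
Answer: 38809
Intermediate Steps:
P = -86 (P = -16 + 2*(-35) = -16 - 70 = -86)
A = 160 (A = 74 - 1*(-86) = 74 + 86 = 160)
(A + 37)**2 = (160 + 37)**2 = 197**2 = 38809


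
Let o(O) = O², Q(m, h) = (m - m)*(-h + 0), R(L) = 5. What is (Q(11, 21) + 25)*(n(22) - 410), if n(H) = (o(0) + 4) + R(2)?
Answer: -10025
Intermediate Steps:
Q(m, h) = 0 (Q(m, h) = 0*(-h) = 0)
n(H) = 9 (n(H) = (0² + 4) + 5 = (0 + 4) + 5 = 4 + 5 = 9)
(Q(11, 21) + 25)*(n(22) - 410) = (0 + 25)*(9 - 410) = 25*(-401) = -10025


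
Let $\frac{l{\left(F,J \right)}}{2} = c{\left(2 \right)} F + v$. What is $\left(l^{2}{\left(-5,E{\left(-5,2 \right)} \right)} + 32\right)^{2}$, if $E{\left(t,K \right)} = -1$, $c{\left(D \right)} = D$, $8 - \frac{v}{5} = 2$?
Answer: $2663424$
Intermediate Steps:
$v = 30$ ($v = 40 - 10 = 30$)
$l{\left(F,J \right)} = 60 + 4 F$ ($l{\left(F,J \right)} = 2 \left(2 F + 30\right) = 2 \left(30 + 2 F\right) = 60 + 4 F$)
$\left(l^{2}{\left(-5,E{\left(-5,2 \right)} \right)} + 32\right)^{2} = \left(\left(60 + 4 \left(-5\right)\right)^{2} + 32\right)^{2} = \left(\left(60 - 20\right)^{2} + 32\right)^{2} = \left(40^{2} + 32\right)^{2} = \left(1600 + 32\right)^{2} = 1632^{2} = 2663424$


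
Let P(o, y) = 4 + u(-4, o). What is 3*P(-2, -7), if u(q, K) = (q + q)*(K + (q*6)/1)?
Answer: 636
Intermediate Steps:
u(q, K) = 2*q*(K + 6*q) (u(q, K) = (2*q)*(K + (6*q)*1) = (2*q)*(K + 6*q) = 2*q*(K + 6*q))
P(o, y) = 196 - 8*o (P(o, y) = 4 + 2*(-4)*(o + 6*(-4)) = 4 + 2*(-4)*(o - 24) = 4 + 2*(-4)*(-24 + o) = 4 + (192 - 8*o) = 196 - 8*o)
3*P(-2, -7) = 3*(196 - 8*(-2)) = 3*(196 + 16) = 3*212 = 636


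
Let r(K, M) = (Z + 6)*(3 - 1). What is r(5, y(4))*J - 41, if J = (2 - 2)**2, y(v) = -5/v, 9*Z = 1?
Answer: -41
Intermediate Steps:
Z = 1/9 (Z = (1/9)*1 = 1/9 ≈ 0.11111)
J = 0 (J = 0**2 = 0)
r(K, M) = 110/9 (r(K, M) = (1/9 + 6)*(3 - 1) = (55/9)*2 = 110/9)
r(5, y(4))*J - 41 = (110/9)*0 - 41 = 0 - 41 = -41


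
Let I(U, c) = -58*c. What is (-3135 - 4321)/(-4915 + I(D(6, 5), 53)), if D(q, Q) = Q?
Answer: 7456/7989 ≈ 0.93328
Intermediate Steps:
(-3135 - 4321)/(-4915 + I(D(6, 5), 53)) = (-3135 - 4321)/(-4915 - 58*53) = -7456/(-4915 - 3074) = -7456/(-7989) = -7456*(-1/7989) = 7456/7989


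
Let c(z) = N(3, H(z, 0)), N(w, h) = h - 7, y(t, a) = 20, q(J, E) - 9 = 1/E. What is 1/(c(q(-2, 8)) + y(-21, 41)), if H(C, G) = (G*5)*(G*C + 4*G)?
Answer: 1/13 ≈ 0.076923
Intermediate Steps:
q(J, E) = 9 + 1/E
H(C, G) = 5*G*(4*G + C*G) (H(C, G) = (5*G)*(C*G + 4*G) = (5*G)*(4*G + C*G) = 5*G*(4*G + C*G))
N(w, h) = -7 + h
c(z) = -7 (c(z) = -7 + 5*0²*(4 + z) = -7 + 5*0*(4 + z) = -7 + 0 = -7)
1/(c(q(-2, 8)) + y(-21, 41)) = 1/(-7 + 20) = 1/13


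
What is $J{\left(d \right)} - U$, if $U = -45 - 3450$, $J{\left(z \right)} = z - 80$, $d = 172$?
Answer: $3587$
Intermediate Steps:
$J{\left(z \right)} = -80 + z$
$U = -3495$ ($U = -45 - 3450 = -3495$)
$J{\left(d \right)} - U = \left(-80 + 172\right) - -3495 = 92 + 3495 = 3587$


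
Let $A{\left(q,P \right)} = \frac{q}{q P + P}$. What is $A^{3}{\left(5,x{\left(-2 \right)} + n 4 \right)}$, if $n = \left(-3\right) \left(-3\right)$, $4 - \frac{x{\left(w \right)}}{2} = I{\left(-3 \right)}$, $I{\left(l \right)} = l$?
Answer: $\frac{1}{216000} \approx 4.6296 \cdot 10^{-6}$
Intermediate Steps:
$x{\left(w \right)} = 14$ ($x{\left(w \right)} = 8 - -6 = 8 + 6 = 14$)
$n = 9$
$A{\left(q,P \right)} = \frac{q}{P + P q}$ ($A{\left(q,P \right)} = \frac{q}{P q + P} = \frac{q}{P + P q}$)
$A^{3}{\left(5,x{\left(-2 \right)} + n 4 \right)} = \left(\frac{5}{\left(14 + 9 \cdot 4\right) \left(1 + 5\right)}\right)^{3} = \left(\frac{5}{\left(14 + 36\right) 6}\right)^{3} = \left(5 \cdot \frac{1}{50} \cdot \frac{1}{6}\right)^{3} = \left(\frac{1}{60}\right)^{3} = \frac{1}{216000}$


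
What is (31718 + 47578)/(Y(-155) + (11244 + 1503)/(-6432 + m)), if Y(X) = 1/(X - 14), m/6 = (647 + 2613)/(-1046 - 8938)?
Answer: -5124028937664/128405945 ≈ -39905.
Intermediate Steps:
m = -815/416 (m = 6*((647 + 2613)/(-1046 - 8938)) = 6*(3260/(-9984)) = 6*(3260*(-1/9984)) = 6*(-815/2496) = -815/416 ≈ -1.9591)
Y(X) = 1/(-14 + X)
(31718 + 47578)/(Y(-155) + (11244 + 1503)/(-6432 + m)) = (31718 + 47578)/(1/(-14 - 155) + (11244 + 1503)/(-6432 - 815/416)) = 79296/(1/(-169) + 12747/(-2676527/416)) = 79296/(-1/169 + 12747*(-416/2676527)) = 79296/(-1/169 - 757536/382361) = 79296/(-128405945/64619009) = 79296*(-64619009/128405945) = -5124028937664/128405945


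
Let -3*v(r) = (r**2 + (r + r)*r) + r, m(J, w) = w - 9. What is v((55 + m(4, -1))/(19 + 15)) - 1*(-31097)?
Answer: 35945597/1156 ≈ 31095.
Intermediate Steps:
m(J, w) = -9 + w
v(r) = -r**2 - r/3 (v(r) = -((r**2 + (r + r)*r) + r)/3 = -((r**2 + (2*r)*r) + r)/3 = -((r**2 + 2*r**2) + r)/3 = -(3*r**2 + r)/3 = -(r + 3*r**2)/3 = -r**2 - r/3)
v((55 + m(4, -1))/(19 + 15)) - 1*(-31097) = -(55 + (-9 - 1))/(19 + 15)*(1/3 + (55 + (-9 - 1))/(19 + 15)) - 1*(-31097) = -(55 - 10)/34*(1/3 + (55 - 10)/34) + 31097 = -45*(1/34)*(1/3 + 45*(1/34)) + 31097 = -1*45/34*(1/3 + 45/34) + 31097 = -1*45/34*169/102 + 31097 = -2535/1156 + 31097 = 35945597/1156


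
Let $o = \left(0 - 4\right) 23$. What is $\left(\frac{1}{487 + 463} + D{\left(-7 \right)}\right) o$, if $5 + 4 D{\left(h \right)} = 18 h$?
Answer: $\frac{1431129}{475} \approx 3012.9$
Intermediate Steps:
$o = -92$ ($o = \left(0 - 4\right) 23 = \left(-4\right) 23 = -92$)
$D{\left(h \right)} = - \frac{5}{4} + \frac{9 h}{2}$ ($D{\left(h \right)} = - \frac{5}{4} + \frac{18 h}{4} = - \frac{5}{4} + \frac{9 h}{2}$)
$\left(\frac{1}{487 + 463} + D{\left(-7 \right)}\right) o = \left(\frac{1}{487 + 463} + \left(- \frac{5}{4} + \frac{9}{2} \left(-7\right)\right)\right) \left(-92\right) = \left(\frac{1}{950} - \frac{131}{4}\right) \left(-92\right) = \left(- \frac{62223}{1900}\right) \left(-92\right) = \frac{1431129}{475}$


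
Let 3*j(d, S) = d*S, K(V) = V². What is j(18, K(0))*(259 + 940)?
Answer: 0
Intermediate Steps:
j(d, S) = S*d/3 (j(d, S) = (d*S)/3 = (S*d)/3 = S*d/3)
j(18, K(0))*(259 + 940) = ((⅓)*0²*18)*(259 + 940) = ((⅓)*0*18)*1199 = 0*1199 = 0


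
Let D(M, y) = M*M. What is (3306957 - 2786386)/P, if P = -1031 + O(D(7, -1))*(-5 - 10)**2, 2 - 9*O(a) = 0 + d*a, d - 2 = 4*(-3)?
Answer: 520571/11269 ≈ 46.195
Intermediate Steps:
d = -10 (d = 2 + 4*(-3) = 2 - 12 = -10)
D(M, y) = M**2
O(a) = 2/9 + 10*a/9 (O(a) = 2/9 - (0 - 10*a)/9 = 2/9 - (-10)*a/9 = 2/9 + 10*a/9)
P = 11269 (P = -1031 + (2/9 + (10/9)*7**2)*(-5 - 10)**2 = -1031 + (2/9 + (10/9)*49)*(-15)**2 = -1031 + (2/9 + 490/9)*225 = -1031 + (164/3)*225 = -1031 + 12300 = 11269)
(3306957 - 2786386)/P = (3306957 - 2786386)/11269 = 520571*(1/11269) = 520571/11269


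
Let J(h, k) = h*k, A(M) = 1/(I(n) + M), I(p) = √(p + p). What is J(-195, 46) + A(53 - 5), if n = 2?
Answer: -448499/50 ≈ -8970.0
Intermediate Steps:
I(p) = √2*√p (I(p) = √(2*p) = √2*√p)
A(M) = 1/(2 + M) (A(M) = 1/(√2*√2 + M) = 1/(2 + M))
J(-195, 46) + A(53 - 5) = -195*46 + 1/(2 + (53 - 5)) = -8970 + 1/(2 + 48) = -8970 + 1/50 = -448499/50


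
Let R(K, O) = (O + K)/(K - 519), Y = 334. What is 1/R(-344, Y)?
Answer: 863/10 ≈ 86.300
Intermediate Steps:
R(K, O) = (K + O)/(-519 + K)
1/R(-344, Y) = 1/((-344 + 334)/(-519 - 344)) = 1/(-10/(-863)) = 1/(-1/863*(-10)) = 1/(10/863) = 863/10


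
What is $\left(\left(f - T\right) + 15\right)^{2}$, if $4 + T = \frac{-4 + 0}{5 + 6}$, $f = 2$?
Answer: $\frac{55225}{121} \approx 456.4$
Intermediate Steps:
$T = - \frac{48}{11}$ ($T = -4 + \frac{-4 + 0}{5 + 6} = -4 - \frac{4}{11} = - \frac{48}{11} \approx -4.3636$)
$\left(\left(f - T\right) + 15\right)^{2} = \left(\left(2 - - \frac{48}{11}\right) + 15\right)^{2} = \left(\left(2 + \frac{48}{11}\right) + 15\right)^{2} = \left(\frac{70}{11} + 15\right)^{2} = \left(\frac{235}{11}\right)^{2} = \frac{55225}{121}$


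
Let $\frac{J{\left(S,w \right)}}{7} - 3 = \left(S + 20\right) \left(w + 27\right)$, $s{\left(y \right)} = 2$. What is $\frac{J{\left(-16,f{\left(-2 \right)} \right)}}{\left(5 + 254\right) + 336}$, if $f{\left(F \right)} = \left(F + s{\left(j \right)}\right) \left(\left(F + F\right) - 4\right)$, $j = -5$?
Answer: $\frac{111}{85} \approx 1.3059$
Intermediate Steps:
$f{\left(F \right)} = \left(-4 + 2 F\right) \left(2 + F\right)$ ($f{\left(F \right)} = \left(F + 2\right) \left(\left(F + F\right) - 4\right) = \left(2 + F\right) \left(2 F - 4\right) = \left(2 + F\right) \left(-4 + 2 F\right) = \left(-4 + 2 F\right) \left(2 + F\right)$)
$J{\left(S,w \right)} = 21 + 7 \left(20 + S\right) \left(27 + w\right)$ ($J{\left(S,w \right)} = 21 + 7 \left(S + 20\right) \left(w + 27\right) = 21 + 7 \left(20 + S\right) \left(27 + w\right)$)
$\frac{J{\left(-16,f{\left(-2 \right)} \right)}}{\left(5 + 254\right) + 336} = \frac{3801 + 140 \left(-8 + 2 \left(-2\right)^{2}\right) + 189 \left(-16\right) + 7 \left(-16\right) \left(-8 + 2 \left(-2\right)^{2}\right)}{\left(5 + 254\right) + 336} = \frac{3801 + 140 \left(-8 + 2 \cdot 4\right) - 3024 + 7 \left(-16\right) \left(-8 + 2 \cdot 4\right)}{259 + 336} = \frac{3801 + 140 \left(-8 + 8\right) - 3024 + 7 \left(-16\right) \left(-8 + 8\right)}{595} = \left(3801 + 140 \cdot 0 - 3024 + 7 \left(-16\right) 0\right) \frac{1}{595} = \left(3801 + 0 - 3024 + 0\right) \frac{1}{595} = 777 \cdot \frac{1}{595} = \frac{111}{85}$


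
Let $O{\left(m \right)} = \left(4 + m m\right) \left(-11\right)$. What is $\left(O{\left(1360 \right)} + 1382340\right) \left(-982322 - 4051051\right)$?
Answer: $95449382344392$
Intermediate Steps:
$O{\left(m \right)} = -44 - 11 m^{2}$ ($O{\left(m \right)} = \left(4 + m^{2}\right) \left(-11\right) = -44 - 11 m^{2}$)
$\left(O{\left(1360 \right)} + 1382340\right) \left(-982322 - 4051051\right) = \left(\left(-44 - 11 \cdot 1360^{2}\right) + 1382340\right) \left(-982322 - 4051051\right) = \left(\left(-44 - 20345600\right) + 1382340\right) \left(-5033373\right) = \left(-20345644 + 1382340\right) \left(-5033373\right) = \left(-18963304\right) \left(-5033373\right) = 95449382344392$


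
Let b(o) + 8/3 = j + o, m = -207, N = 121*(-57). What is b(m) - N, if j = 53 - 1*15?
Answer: 20176/3 ≈ 6725.3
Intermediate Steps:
j = 38 (j = 53 - 15 = 38)
N = -6897
b(o) = 106/3 + o (b(o) = -8/3 + (38 + o) = 106/3 + o)
b(m) - N = (106/3 - 207) - 1*(-6897) = -515/3 + 6897 = 20176/3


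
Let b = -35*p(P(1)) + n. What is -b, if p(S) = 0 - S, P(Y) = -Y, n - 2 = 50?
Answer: -17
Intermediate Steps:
n = 52 (n = 2 + 50 = 52)
p(S) = -S
b = 17 (b = -(-35)*(-1*1) + 52 = -(-35)*(-1) + 52 = -35*1 + 52 = -35 + 52 = 17)
-b = -1*17 = -17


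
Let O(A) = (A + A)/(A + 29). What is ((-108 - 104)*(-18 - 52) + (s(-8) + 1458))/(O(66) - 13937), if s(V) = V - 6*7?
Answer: -1543560/1323883 ≈ -1.1659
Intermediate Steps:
s(V) = -42 + V (s(V) = V - 42 = -42 + V)
O(A) = 2*A/(29 + A) (O(A) = (2*A)/(29 + A) = 2*A/(29 + A))
((-108 - 104)*(-18 - 52) + (s(-8) + 1458))/(O(66) - 13937) = ((-108 - 104)*(-18 - 52) + ((-42 - 8) + 1458))/(2*66/(29 + 66) - 13937) = (-212*(-70) + (-50 + 1458))/(2*66/95 - 13937) = (14840 + 1408)/(2*66*(1/95) - 13937) = 16248/(132/95 - 13937) = 16248/(-1323883/95) = 16248*(-95/1323883) = -1543560/1323883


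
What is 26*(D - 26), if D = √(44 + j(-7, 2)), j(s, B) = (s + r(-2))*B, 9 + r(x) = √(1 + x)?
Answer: -676 + 26*√(12 + 2*I) ≈ -585.62 + 7.4798*I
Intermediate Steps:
r(x) = -9 + √(1 + x)
j(s, B) = B*(-9 + I + s) (j(s, B) = (s + (-9 + √(1 - 2)))*B = (s + (-9 + √(-1)))*B = (s + (-9 + I))*B = (-9 + I + s)*B = B*(-9 + I + s))
D = √(12 + 2*I) (D = √(44 + 2*(-9 + I - 7)) = √(44 + 2*(-16 + I)) = √(44 + (-32 + 2*I)) = √(12 + 2*I) ≈ 3.476 + 0.28768*I)
26*(D - 26) = 26*(√(12 + 2*I) - 26) = 26*(-26 + √(12 + 2*I)) = -676 + 26*√(12 + 2*I)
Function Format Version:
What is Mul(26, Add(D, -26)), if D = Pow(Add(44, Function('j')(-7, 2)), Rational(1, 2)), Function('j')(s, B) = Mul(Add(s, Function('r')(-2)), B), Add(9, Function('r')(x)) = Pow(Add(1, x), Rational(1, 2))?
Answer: Add(-676, Mul(26, Pow(Add(12, Mul(2, I)), Rational(1, 2)))) ≈ Add(-585.62, Mul(7.4798, I))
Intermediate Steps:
Function('r')(x) = Add(-9, Pow(Add(1, x), Rational(1, 2)))
Function('j')(s, B) = Mul(B, Add(-9, I, s)) (Function('j')(s, B) = Mul(Add(s, Add(-9, Pow(Add(1, -2), Rational(1, 2)))), B) = Mul(Add(s, Add(-9, Pow(-1, Rational(1, 2)))), B) = Mul(Add(s, Add(-9, I)), B) = Mul(Add(-9, I, s), B) = Mul(B, Add(-9, I, s)))
D = Pow(Add(12, Mul(2, I)), Rational(1, 2)) (D = Pow(Add(44, Mul(2, Add(-9, I, -7))), Rational(1, 2)) = Pow(Add(44, Mul(2, Add(-16, I))), Rational(1, 2)) = Pow(Add(44, Add(-32, Mul(2, I))), Rational(1, 2)) = Pow(Add(12, Mul(2, I)), Rational(1, 2)) ≈ Add(3.4760, Mul(0.28768, I)))
Mul(26, Add(D, -26)) = Mul(26, Add(Pow(Add(12, Mul(2, I)), Rational(1, 2)), -26)) = Mul(26, Add(-26, Pow(Add(12, Mul(2, I)), Rational(1, 2)))) = Add(-676, Mul(26, Pow(Add(12, Mul(2, I)), Rational(1, 2))))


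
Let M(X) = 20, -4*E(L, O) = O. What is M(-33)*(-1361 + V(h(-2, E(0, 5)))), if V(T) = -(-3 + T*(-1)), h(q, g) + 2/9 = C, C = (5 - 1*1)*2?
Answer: -243040/9 ≈ -27004.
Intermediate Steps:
E(L, O) = -O/4
C = 8 (C = (5 - 1)*2 = 4*2 = 8)
h(q, g) = 70/9 (h(q, g) = -2/9 + 8 = 70/9)
V(T) = 3 + T (V(T) = -(-3 - T) = 3 + T)
M(-33)*(-1361 + V(h(-2, E(0, 5)))) = 20*(-1361 + (3 + 70/9)) = 20*(-1361 + 97/9) = 20*(-12152/9) = -243040/9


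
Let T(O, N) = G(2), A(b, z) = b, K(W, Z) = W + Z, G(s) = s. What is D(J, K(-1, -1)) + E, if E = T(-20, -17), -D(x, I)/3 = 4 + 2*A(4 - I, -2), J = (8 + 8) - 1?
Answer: -46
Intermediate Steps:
J = 15 (J = 16 - 1 = 15)
T(O, N) = 2
D(x, I) = -36 + 6*I (D(x, I) = -3*(4 + 2*(4 - I)) = -3*(4 + (8 - 2*I)) = -3*(12 - 2*I) = -36 + 6*I)
E = 2
D(J, K(-1, -1)) + E = (-36 + 6*(-1 - 1)) + 2 = (-36 + 6*(-2)) + 2 = (-36 - 12) + 2 = -48 + 2 = -46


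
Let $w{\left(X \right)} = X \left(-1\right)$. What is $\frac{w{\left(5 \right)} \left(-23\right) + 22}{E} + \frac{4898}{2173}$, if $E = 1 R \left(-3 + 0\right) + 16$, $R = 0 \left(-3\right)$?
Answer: $\frac{376069}{34768} \approx 10.817$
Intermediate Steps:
$R = 0$
$w{\left(X \right)} = - X$
$E = 16$ ($E = 1 \cdot 0 \left(-3 + 0\right) + 16 = 1 \cdot 0 \left(-3\right) + 16 = 1 \cdot 0 + 16 = 0 + 16 = 16$)
$\frac{w{\left(5 \right)} \left(-23\right) + 22}{E} + \frac{4898}{2173} = \frac{\left(-1\right) 5 \left(-23\right) + 22}{16} + \frac{4898}{2173} = \left(\left(-5\right) \left(-23\right) + 22\right) \frac{1}{16} + 4898 \cdot \frac{1}{2173} = \left(115 + 22\right) \frac{1}{16} + \frac{4898}{2173} = 137 \cdot \frac{1}{16} + \frac{4898}{2173} = \frac{137}{16} + \frac{4898}{2173} = \frac{376069}{34768}$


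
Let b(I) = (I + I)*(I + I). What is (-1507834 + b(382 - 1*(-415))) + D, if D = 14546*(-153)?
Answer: -1192536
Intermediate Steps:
b(I) = 4*I² (b(I) = (2*I)*(2*I) = 4*I²)
D = -2225538
(-1507834 + b(382 - 1*(-415))) + D = (-1507834 + 4*(382 - 1*(-415))²) - 2225538 = (-1507834 + 4*(382 + 415)²) - 2225538 = (-1507834 + 4*797²) - 2225538 = (-1507834 + 4*635209) - 2225538 = (-1507834 + 2540836) - 2225538 = 1033002 - 2225538 = -1192536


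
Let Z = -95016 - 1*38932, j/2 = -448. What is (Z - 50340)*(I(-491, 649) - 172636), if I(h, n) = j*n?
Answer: 138978952320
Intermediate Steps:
j = -896 (j = 2*(-448) = -896)
Z = -133948 (Z = -95016 - 38932 = -133948)
I(h, n) = -896*n
(Z - 50340)*(I(-491, 649) - 172636) = (-133948 - 50340)*(-896*649 - 172636) = -184288*(-581504 - 172636) = -184288*(-754140) = 138978952320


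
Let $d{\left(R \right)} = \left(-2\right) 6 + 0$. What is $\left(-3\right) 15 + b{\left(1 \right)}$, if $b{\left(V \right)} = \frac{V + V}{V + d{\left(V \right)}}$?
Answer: $- \frac{497}{11} \approx -45.182$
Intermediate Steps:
$d{\left(R \right)} = -12$ ($d{\left(R \right)} = -12 + 0 = -12$)
$b{\left(V \right)} = \frac{2 V}{-12 + V}$ ($b{\left(V \right)} = \frac{V + V}{V - 12} = \frac{2 V}{-12 + V}$)
$\left(-3\right) 15 + b{\left(1 \right)} = \left(-3\right) 15 + 2 \cdot 1 \frac{1}{-12 + 1} = -45 + 2 \cdot 1 \frac{1}{-11} = -45 + 2 \cdot 1 \left(- \frac{1}{11}\right) = -45 - \frac{2}{11} = - \frac{497}{11}$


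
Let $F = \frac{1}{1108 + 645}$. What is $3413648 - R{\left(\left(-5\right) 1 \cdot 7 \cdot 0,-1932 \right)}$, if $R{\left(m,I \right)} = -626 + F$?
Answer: $\frac{5985222321}{1753} \approx 3.4143 \cdot 10^{6}$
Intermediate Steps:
$F = \frac{1}{1753} \approx 0.00057045$
$R{\left(m,I \right)} = - \frac{1097377}{1753}$ ($R{\left(m,I \right)} = -626 + \frac{1}{1753} = - \frac{1097377}{1753}$)
$3413648 - R{\left(\left(-5\right) 1 \cdot 7 \cdot 0,-1932 \right)} = 3413648 - - \frac{1097377}{1753} = 3413648 + \frac{1097377}{1753} = \frac{5985222321}{1753}$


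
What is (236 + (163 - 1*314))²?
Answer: 7225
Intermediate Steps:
(236 + (163 - 1*314))² = (236 + (163 - 314))² = (236 - 151)² = 85² = 7225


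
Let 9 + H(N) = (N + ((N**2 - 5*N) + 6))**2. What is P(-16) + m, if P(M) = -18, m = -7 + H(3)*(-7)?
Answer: -25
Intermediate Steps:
H(N) = -9 + (6 + N**2 - 4*N)**2 (H(N) = -9 + (N + ((N**2 - 5*N) + 6))**2 = -9 + (N + (6 + N**2 - 5*N))**2 = -9 + (6 + N**2 - 4*N)**2)
m = -7 (m = -7 + (-9 + (6 + 3**2 - 4*3)**2)*(-7) = -7 + (-9 + (6 + 9 - 12)**2)*(-7) = -7 + (-9 + 3**2)*(-7) = -7 + (-9 + 9)*(-7) = -7 + 0*(-7) = -7 + 0 = -7)
P(-16) + m = -18 - 7 = -25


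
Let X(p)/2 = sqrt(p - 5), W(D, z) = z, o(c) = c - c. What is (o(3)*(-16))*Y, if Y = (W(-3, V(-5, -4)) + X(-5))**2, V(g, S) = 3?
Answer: 0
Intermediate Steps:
o(c) = 0
X(p) = 2*sqrt(-5 + p) (X(p) = 2*sqrt(p - 5) = 2*sqrt(-5 + p))
Y = (3 + 2*I*sqrt(10))**2 (Y = (3 + 2*sqrt(-5 - 5))**2 = (3 + 2*sqrt(-10))**2 = (3 + 2*(I*sqrt(10)))**2 = (3 + 2*I*sqrt(10))**2 ≈ -31.0 + 37.947*I)
(o(3)*(-16))*Y = (0*(-16))*(-31 + 12*I*sqrt(10)) = 0*(-31 + 12*I*sqrt(10)) = 0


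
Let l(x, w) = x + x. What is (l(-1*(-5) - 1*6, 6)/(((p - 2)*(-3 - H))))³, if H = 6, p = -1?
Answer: -8/19683 ≈ -0.00040644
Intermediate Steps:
l(x, w) = 2*x
(l(-1*(-5) - 1*6, 6)/(((p - 2)*(-3 - H))))³ = ((2*(-1*(-5) - 1*6))/(((-1 - 2)*(-3 - 1*6))))³ = ((2*(5 - 6))/((-3*(-3 - 6))))³ = ((2*(-1))/((-3*(-9))))³ = (-2/27)³ = -8/19683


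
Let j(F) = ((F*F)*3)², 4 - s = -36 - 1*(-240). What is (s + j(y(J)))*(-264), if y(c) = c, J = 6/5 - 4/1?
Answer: -58276416/625 ≈ -93242.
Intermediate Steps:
J = -14/5 (J = 6*(⅕) - 4*1 = 6/5 - 4 = -14/5 ≈ -2.8000)
s = -200 (s = 4 - (-36 - 1*(-240)) = 4 - (-36 + 240) = 4 - 1*204 = 4 - 204 = -200)
j(F) = 9*F⁴ (j(F) = (F²*3)² = (3*F²)² = 9*F⁴)
(s + j(y(J)))*(-264) = (-200 + 9*(-14/5)⁴)*(-264) = (-200 + 9*(38416/625))*(-264) = (-200 + 345744/625)*(-264) = (220744/625)*(-264) = -58276416/625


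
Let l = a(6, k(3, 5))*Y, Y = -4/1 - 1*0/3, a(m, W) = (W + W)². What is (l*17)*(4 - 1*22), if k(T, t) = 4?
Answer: 78336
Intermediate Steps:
a(m, W) = 4*W² (a(m, W) = (2*W)² = 4*W²)
Y = -4 (Y = -4*1 + 0*(⅓) = -4 + 0 = -4)
l = -256 (l = (4*4²)*(-4) = (4*16)*(-4) = 64*(-4) = -256)
(l*17)*(4 - 1*22) = (-256*17)*(4 - 1*22) = -4352*(4 - 22) = -4352*(-18) = 78336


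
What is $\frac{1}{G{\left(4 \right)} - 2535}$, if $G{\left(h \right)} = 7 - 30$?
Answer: $- \frac{1}{2558} \approx -0.00039093$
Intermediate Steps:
$G{\left(h \right)} = -23$
$\frac{1}{G{\left(4 \right)} - 2535} = \frac{1}{-23 - 2535} = \frac{1}{-2558} = - \frac{1}{2558}$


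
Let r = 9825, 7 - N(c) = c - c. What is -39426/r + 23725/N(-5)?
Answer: 77607381/22925 ≈ 3385.3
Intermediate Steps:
N(c) = 7 (N(c) = 7 - (c - c) = 7 - 1*0 = 7 + 0 = 7)
-39426/r + 23725/N(-5) = -39426/9825 + 23725/7 = -39426*1/9825 + 23725*(⅐) = -13142/3275 + 23725/7 = 77607381/22925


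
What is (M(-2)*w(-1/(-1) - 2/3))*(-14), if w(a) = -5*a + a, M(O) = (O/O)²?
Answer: 56/3 ≈ 18.667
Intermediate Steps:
M(O) = 1 (M(O) = 1² = 1)
w(a) = -4*a
(M(-2)*w(-1/(-1) - 2/3))*(-14) = (1*(-4*(-1/(-1) - 2/3)))*(-14) = (1*(-4*(-1*(-1) - 2*⅓)))*(-14) = (1*(-4*(1 - ⅔)))*(-14) = (1*(-4*⅓))*(-14) = (1*(-4/3))*(-14) = -4/3*(-14) = 56/3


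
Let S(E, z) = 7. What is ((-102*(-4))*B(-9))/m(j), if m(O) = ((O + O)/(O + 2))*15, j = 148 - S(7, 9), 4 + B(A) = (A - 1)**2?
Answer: 311168/235 ≈ 1324.1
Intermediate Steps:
B(A) = -4 + (-1 + A)**2 (B(A) = -4 + (A - 1)**2 = -4 + (-1 + A)**2)
j = 141 (j = 148 - 1*7 = 148 - 7 = 141)
m(O) = 30*O/(2 + O) (m(O) = ((2*O)/(2 + O))*15 = (2*O/(2 + O))*15 = 30*O/(2 + O))
((-102*(-4))*B(-9))/m(j) = ((-102*(-4))*(-4 + (-1 - 9)**2))/((30*141/(2 + 141))) = (408*(-4 + (-10)**2))/((30*141/143)) = (408*(-4 + 100))/((30*141*(1/143))) = (408*96)/(4230/143) = 39168*(143/4230) = 311168/235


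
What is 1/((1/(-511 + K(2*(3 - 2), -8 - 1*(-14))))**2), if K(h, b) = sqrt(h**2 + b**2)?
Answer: 261161 - 2044*sqrt(10) ≈ 2.5470e+5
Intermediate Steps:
K(h, b) = sqrt(b**2 + h**2)
1/((1/(-511 + K(2*(3 - 2), -8 - 1*(-14))))**2) = 1/((1/(-511 + sqrt((-8 - 1*(-14))**2 + (2*(3 - 2))**2)))**2) = 1/((1/(-511 + sqrt((-8 + 14)**2 + (2*1)**2)))**2) = 1/((1/(-511 + sqrt(6**2 + 2**2)))**2) = 1/((1/(-511 + sqrt(36 + 4)))**2) = 1/((1/(-511 + sqrt(40)))**2) = 1/((1/(-511 + 2*sqrt(10)))**2) = 1/((-511 + 2*sqrt(10))**(-2)) = (-511 + 2*sqrt(10))**2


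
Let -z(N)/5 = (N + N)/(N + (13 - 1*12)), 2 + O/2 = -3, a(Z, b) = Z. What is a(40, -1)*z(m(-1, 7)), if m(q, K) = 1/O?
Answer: 400/9 ≈ 44.444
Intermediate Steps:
O = -10 (O = -4 + 2*(-3) = -4 - 6 = -10)
m(q, K) = -⅒ (m(q, K) = 1/(-10) = -⅒)
z(N) = -10*N/(1 + N) (z(N) = -5*(N + N)/(N + (13 - 1*12)) = -5*2*N/(N + (13 - 12)) = -5*2*N/(N + 1) = -5*2*N/(1 + N) = -10*N/(1 + N))
a(40, -1)*z(m(-1, 7)) = 40*(-10*(-⅒)/(1 - ⅒)) = 40*(-10*(-⅒)/9/10) = 40*(-10*(-⅒)*10/9) = 40*(10/9) = 400/9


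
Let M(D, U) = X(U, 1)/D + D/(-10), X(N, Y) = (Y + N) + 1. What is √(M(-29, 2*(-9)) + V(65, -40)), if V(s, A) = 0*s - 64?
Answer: 3*I*√565790/290 ≈ 7.7813*I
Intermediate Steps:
V(s, A) = -64 (V(s, A) = 0 - 64 = -64)
X(N, Y) = 1 + N + Y (X(N, Y) = (N + Y) + 1 = 1 + N + Y)
M(D, U) = -D/10 + (2 + U)/D (M(D, U) = (1 + U + 1)/D + D/(-10) = (2 + U)/D + D*(-⅒) = (2 + U)/D - D/10 = -D/10 + (2 + U)/D)
√(M(-29, 2*(-9)) + V(65, -40)) = √((2 + 2*(-9) - ⅒*(-29)²)/(-29) - 64) = √(-(2 - 18 - ⅒*841)/29 - 64) = √(-(2 - 18 - 841/10)/29 - 64) = √(-1/29*(-1001/10) - 64) = √(1001/290 - 64) = √(-17559/290) = 3*I*√565790/290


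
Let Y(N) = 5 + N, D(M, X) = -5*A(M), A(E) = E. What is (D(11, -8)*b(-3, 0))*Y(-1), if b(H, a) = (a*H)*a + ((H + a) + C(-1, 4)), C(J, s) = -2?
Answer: 1100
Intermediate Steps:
D(M, X) = -5*M
b(H, a) = -2 + H + a + H*a² (b(H, a) = (a*H)*a + ((H + a) - 2) = (H*a)*a + (-2 + H + a) = H*a² + (-2 + H + a) = -2 + H + a + H*a²)
(D(11, -8)*b(-3, 0))*Y(-1) = ((-5*11)*(-2 - 3 + 0 - 3*0²))*(5 - 1) = -55*(-2 - 3 + 0 - 3*0)*4 = -55*(-2 - 3 + 0 + 0)*4 = -55*(-5)*4 = 275*4 = 1100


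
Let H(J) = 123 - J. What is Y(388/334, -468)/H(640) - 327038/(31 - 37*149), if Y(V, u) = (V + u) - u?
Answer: 14117535187/236655199 ≈ 59.654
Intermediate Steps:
Y(V, u) = V
Y(388/334, -468)/H(640) - 327038/(31 - 37*149) = (388/334)/(123 - 1*640) - 327038/(31 - 37*149) = (388*(1/334))/(123 - 640) - 327038/(31 - 5513) = (194/167)/(-517) - 327038/(-5482) = (194/167)*(-1/517) - 327038*(-1/5482) = -194/86339 + 163519/2741 = 14117535187/236655199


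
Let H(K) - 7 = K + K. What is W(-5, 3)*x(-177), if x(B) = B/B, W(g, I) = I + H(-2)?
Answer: 6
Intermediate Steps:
H(K) = 7 + 2*K (H(K) = 7 + (K + K) = 7 + 2*K)
W(g, I) = 3 + I (W(g, I) = I + (7 + 2*(-2)) = I + (7 - 4) = I + 3 = 3 + I)
x(B) = 1
W(-5, 3)*x(-177) = (3 + 3)*1 = 6*1 = 6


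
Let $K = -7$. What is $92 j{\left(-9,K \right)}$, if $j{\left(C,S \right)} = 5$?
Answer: $460$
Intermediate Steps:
$92 j{\left(-9,K \right)} = 92 \cdot 5 = 460$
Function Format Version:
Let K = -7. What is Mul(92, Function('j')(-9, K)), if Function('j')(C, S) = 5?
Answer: 460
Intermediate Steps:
Mul(92, Function('j')(-9, K)) = Mul(92, 5) = 460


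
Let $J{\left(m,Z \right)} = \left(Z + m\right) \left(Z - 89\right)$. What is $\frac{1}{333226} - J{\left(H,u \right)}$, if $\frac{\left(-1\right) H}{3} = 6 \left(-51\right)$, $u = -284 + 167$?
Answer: $\frac{54984289357}{333226} \approx 1.6501 \cdot 10^{5}$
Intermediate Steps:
$u = -117$
$H = 918$ ($H = - 3 \cdot 6 \left(-51\right) = \left(-3\right) \left(-306\right) = 918$)
$J{\left(m,Z \right)} = \left(-89 + Z\right) \left(Z + m\right)$ ($J{\left(m,Z \right)} = \left(Z + m\right) \left(-89 + Z\right) = \left(-89 + Z\right) \left(Z + m\right)$)
$\frac{1}{333226} - J{\left(H,u \right)} = \frac{1}{333226} - \left(\left(-117\right)^{2} - -10413 - 81702 - 107406\right) = \frac{1}{333226} - \left(13689 + 10413 - 81702 - 107406\right) = \frac{1}{333226} - -165006 = \frac{1}{333226} + 165006 = \frac{54984289357}{333226}$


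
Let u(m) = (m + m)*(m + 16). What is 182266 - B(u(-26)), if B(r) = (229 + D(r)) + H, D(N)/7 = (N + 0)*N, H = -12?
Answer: -1710751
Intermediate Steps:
u(m) = 2*m*(16 + m) (u(m) = (2*m)*(16 + m) = 2*m*(16 + m))
D(N) = 7*N² (D(N) = 7*((N + 0)*N) = 7*(N*N) = 7*N²)
B(r) = 217 + 7*r² (B(r) = (229 + 7*r²) - 12 = 217 + 7*r²)
182266 - B(u(-26)) = 182266 - (217 + 7*(2*(-26)*(16 - 26))²) = 182266 - (217 + 7*(2*(-26)*(-10))²) = 182266 - (217 + 7*520²) = 182266 - (217 + 7*270400) = 182266 - (217 + 1892800) = 182266 - 1*1893017 = 182266 - 1893017 = -1710751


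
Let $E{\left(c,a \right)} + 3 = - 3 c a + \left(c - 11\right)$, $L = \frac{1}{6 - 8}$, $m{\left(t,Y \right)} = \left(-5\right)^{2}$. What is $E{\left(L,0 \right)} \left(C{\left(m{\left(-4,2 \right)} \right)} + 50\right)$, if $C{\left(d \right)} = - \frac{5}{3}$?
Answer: $- \frac{4205}{6} \approx -700.83$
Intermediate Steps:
$m{\left(t,Y \right)} = 25$
$L = - \frac{1}{2}$ ($L = \frac{1}{-2} = - \frac{1}{2} \approx -0.5$)
$E{\left(c,a \right)} = -14 + c - 3 a c$ ($E{\left(c,a \right)} = -3 + \left(- 3 c a + \left(c - 11\right)\right) = -3 - \left(11 - c + 3 a c\right) = -14 + c - 3 a c$)
$C{\left(d \right)} = - \frac{5}{3}$ ($C{\left(d \right)} = \left(-5\right) \frac{1}{3} = - \frac{5}{3}$)
$E{\left(L,0 \right)} \left(C{\left(m{\left(-4,2 \right)} \right)} + 50\right) = \left(-14 - \frac{1}{2} - 0 \left(- \frac{1}{2}\right)\right) \left(- \frac{5}{3} + 50\right) = \left(-14 - \frac{1}{2} + 0\right) \frac{145}{3} = \left(- \frac{29}{2}\right) \frac{145}{3} = - \frac{4205}{6}$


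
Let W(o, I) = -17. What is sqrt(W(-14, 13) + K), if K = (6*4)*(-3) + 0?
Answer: I*sqrt(89) ≈ 9.434*I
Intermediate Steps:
K = -72 (K = 24*(-3) + 0 = -72 + 0 = -72)
sqrt(W(-14, 13) + K) = sqrt(-17 - 72) = sqrt(-89) = I*sqrt(89)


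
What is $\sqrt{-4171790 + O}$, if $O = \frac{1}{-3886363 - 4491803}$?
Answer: $\frac{i \sqrt{292833231894524063406}}{8378166} \approx 2042.5 i$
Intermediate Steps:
$O = - \frac{1}{8378166}$ ($O = \frac{1}{-8378166} = - \frac{1}{8378166} \approx -1.1936 \cdot 10^{-7}$)
$\sqrt{-4171790 + O} = \sqrt{-4171790 - \frac{1}{8378166}} = \sqrt{- \frac{34951949137141}{8378166}} = \frac{i \sqrt{292833231894524063406}}{8378166}$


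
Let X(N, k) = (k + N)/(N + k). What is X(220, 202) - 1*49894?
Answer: -49893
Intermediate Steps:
X(N, k) = 1 (X(N, k) = (N + k)/(N + k) = 1)
X(220, 202) - 1*49894 = 1 - 1*49894 = 1 - 49894 = -49893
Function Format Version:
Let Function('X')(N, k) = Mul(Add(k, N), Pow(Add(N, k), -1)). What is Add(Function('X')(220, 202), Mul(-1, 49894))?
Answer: -49893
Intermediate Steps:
Function('X')(N, k) = 1 (Function('X')(N, k) = Mul(Add(N, k), Pow(Add(N, k), -1)) = 1)
Add(Function('X')(220, 202), Mul(-1, 49894)) = Add(1, Mul(-1, 49894)) = Add(1, -49894) = -49893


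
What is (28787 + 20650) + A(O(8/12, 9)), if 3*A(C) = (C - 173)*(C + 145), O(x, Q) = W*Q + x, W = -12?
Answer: 1239766/27 ≈ 45917.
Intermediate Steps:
O(x, Q) = x - 12*Q (O(x, Q) = -12*Q + x = x - 12*Q)
A(C) = (-173 + C)*(145 + C)/3 (A(C) = ((C - 173)*(C + 145))/3 = ((-173 + C)*(145 + C))/3 = (-173 + C)*(145 + C)/3)
(28787 + 20650) + A(O(8/12, 9)) = (28787 + 20650) + (-25085/3 - 28*(8/12 - 12*9)/3 + (8/12 - 12*9)²/3) = 49437 + (-25085/3 - 28*(8*(1/12) - 108)/3 + (8*(1/12) - 108)²/3) = 49437 + (-25085/3 - 28*(⅔ - 108)/3 + (⅔ - 108)²/3) = 49437 + (-25085/3 - 28/3*(-322/3) + (-322/3)²/3) = 49437 + (-25085/3 + 9016/9 + (⅓)*(103684/9)) = 49437 + (-25085/3 + 9016/9 + 103684/27) = 49437 - 95033/27 = 1239766/27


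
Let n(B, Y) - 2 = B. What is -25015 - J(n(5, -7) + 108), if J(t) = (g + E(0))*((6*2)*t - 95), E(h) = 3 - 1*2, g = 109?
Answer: -166365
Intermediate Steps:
n(B, Y) = 2 + B
E(h) = 1 (E(h) = 3 - 2 = 1)
J(t) = -10450 + 1320*t (J(t) = (109 + 1)*((6*2)*t - 95) = 110*(12*t - 95) = 110*(-95 + 12*t) = -10450 + 1320*t)
-25015 - J(n(5, -7) + 108) = -25015 - (-10450 + 1320*((2 + 5) + 108)) = -25015 - (-10450 + 1320*(7 + 108)) = -25015 - (-10450 + 1320*115) = -25015 - (-10450 + 151800) = -25015 - 1*141350 = -25015 - 141350 = -166365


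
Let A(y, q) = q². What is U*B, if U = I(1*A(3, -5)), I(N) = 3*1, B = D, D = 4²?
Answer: 48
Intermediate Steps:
D = 16
B = 16
I(N) = 3
U = 3
U*B = 3*16 = 48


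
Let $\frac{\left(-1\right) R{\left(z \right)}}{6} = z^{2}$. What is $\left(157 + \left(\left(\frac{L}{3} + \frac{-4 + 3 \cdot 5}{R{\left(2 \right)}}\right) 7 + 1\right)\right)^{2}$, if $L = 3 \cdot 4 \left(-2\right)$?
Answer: $\frac{5621641}{576} \approx 9759.8$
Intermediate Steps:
$R{\left(z \right)} = - 6 z^{2}$
$L = -24$ ($L = 12 \left(-2\right) = -24$)
$\left(157 + \left(\left(\frac{L}{3} + \frac{-4 + 3 \cdot 5}{R{\left(2 \right)}}\right) 7 + 1\right)\right)^{2} = \left(157 + \left(\left(- \frac{24}{3} + \frac{-4 + 3 \cdot 5}{\left(-6\right) 2^{2}}\right) 7 + 1\right)\right)^{2} = \left(157 + \left(\left(\left(-24\right) \frac{1}{3} + \frac{-4 + 15}{\left(-6\right) 4}\right) 7 + 1\right)\right)^{2} = \left(157 + \left(\left(-8 + \frac{11}{-24}\right) 7 + 1\right)\right)^{2} = \left(157 + \left(\left(-8 + 11 \left(- \frac{1}{24}\right)\right) 7 + 1\right)\right)^{2} = \left(157 + \left(\left(-8 - \frac{11}{24}\right) 7 + 1\right)\right)^{2} = \left(157 + \left(\left(- \frac{203}{24}\right) 7 + 1\right)\right)^{2} = \left(157 + \left(- \frac{1421}{24} + 1\right)\right)^{2} = \left(157 - \frac{1397}{24}\right)^{2} = \left(\frac{2371}{24}\right)^{2} = \frac{5621641}{576}$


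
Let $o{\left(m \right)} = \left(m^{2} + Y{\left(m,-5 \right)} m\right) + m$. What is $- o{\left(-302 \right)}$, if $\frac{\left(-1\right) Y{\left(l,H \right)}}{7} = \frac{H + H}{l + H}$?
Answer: $- \frac{27928054}{307} \approx -90971.0$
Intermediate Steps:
$Y{\left(l,H \right)} = - \frac{14 H}{H + l}$ ($Y{\left(l,H \right)} = - 7 \frac{H + H}{l + H} = - 7 \frac{2 H}{H + l} = - \frac{14 H}{H + l}$)
$o{\left(m \right)} = m + m^{2} + \frac{70 m}{-5 + m}$ ($o{\left(m \right)} = \left(m^{2} + \left(-14\right) \left(-5\right) \frac{1}{-5 + m} m\right) + m = \left(m^{2} + \frac{70}{-5 + m} m\right) + m = \left(m^{2} + \frac{70 m}{-5 + m}\right) + m = m + m^{2} + \frac{70 m}{-5 + m}$)
$- o{\left(-302 \right)} = - \frac{\left(-302\right) \left(70 + \left(1 - 302\right) \left(-5 - 302\right)\right)}{-5 - 302} = - \frac{\left(-302\right) \left(70 - -92407\right)}{-307} = - \frac{\left(-302\right) \left(-1\right) \left(70 + 92407\right)}{307} = - \frac{\left(-302\right) \left(-1\right) 92477}{307} = \left(-1\right) \frac{27928054}{307} = - \frac{27928054}{307}$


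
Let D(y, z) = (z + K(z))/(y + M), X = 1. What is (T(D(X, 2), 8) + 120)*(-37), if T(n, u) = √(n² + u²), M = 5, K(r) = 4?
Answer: -4440 - 37*√65 ≈ -4738.3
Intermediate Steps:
D(y, z) = (4 + z)/(5 + y) (D(y, z) = (z + 4)/(y + 5) = (4 + z)/(5 + y))
(T(D(X, 2), 8) + 120)*(-37) = (√(((4 + 2)/(5 + 1))² + 8²) + 120)*(-37) = (√((6/6)² + 64) + 120)*(-37) = (√(((⅙)*6)² + 64) + 120)*(-37) = (√(1² + 64) + 120)*(-37) = (√(1 + 64) + 120)*(-37) = (√65 + 120)*(-37) = (120 + √65)*(-37) = -4440 - 37*√65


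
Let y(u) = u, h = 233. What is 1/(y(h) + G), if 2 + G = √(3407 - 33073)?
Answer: 33/11861 - I*√29666/83027 ≈ 0.0027822 - 0.0020745*I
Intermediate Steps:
G = -2 + I*√29666 (G = -2 + √(3407 - 33073) = -2 + √(-29666) = -2 + I*√29666 ≈ -2.0 + 172.24*I)
1/(y(h) + G) = 1/(233 + (-2 + I*√29666)) = 1/(231 + I*√29666)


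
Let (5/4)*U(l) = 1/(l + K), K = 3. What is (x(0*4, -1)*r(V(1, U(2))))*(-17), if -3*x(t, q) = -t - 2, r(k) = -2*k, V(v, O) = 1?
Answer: 68/3 ≈ 22.667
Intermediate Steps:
U(l) = 4/(5*(3 + l)) (U(l) = 4/(5*(l + 3)) = 4/(5*(3 + l)))
x(t, q) = ⅔ + t/3 (x(t, q) = -(-t - 2)/3 = -(-2 - t)/3 = ⅔ + t/3)
(x(0*4, -1)*r(V(1, U(2))))*(-17) = ((⅔ + (0*4)/3)*(-2*1))*(-17) = ((⅔ + (⅓)*0)*(-2))*(-17) = ((⅔ + 0)*(-2))*(-17) = ((⅔)*(-2))*(-17) = -4/3*(-17) = 68/3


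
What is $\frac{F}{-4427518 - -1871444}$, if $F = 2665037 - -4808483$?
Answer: $- \frac{3736760}{1278037} \approx -2.9238$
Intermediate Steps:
$F = 7473520$ ($F = 2665037 + 4808483 = 7473520$)
$\frac{F}{-4427518 - -1871444} = \frac{7473520}{-4427518 - -1871444} = \frac{7473520}{-4427518 + 1871444} = \frac{7473520}{-2556074} = 7473520 \left(- \frac{1}{2556074}\right) = - \frac{3736760}{1278037}$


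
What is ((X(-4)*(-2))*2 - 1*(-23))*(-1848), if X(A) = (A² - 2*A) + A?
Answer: 105336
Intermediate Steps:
X(A) = A² - A
((X(-4)*(-2))*2 - 1*(-23))*(-1848) = ((-4*(-1 - 4)*(-2))*2 - 1*(-23))*(-1848) = ((-4*(-5)*(-2))*2 + 23)*(-1848) = ((20*(-2))*2 + 23)*(-1848) = (-40*2 + 23)*(-1848) = (-80 + 23)*(-1848) = -57*(-1848) = 105336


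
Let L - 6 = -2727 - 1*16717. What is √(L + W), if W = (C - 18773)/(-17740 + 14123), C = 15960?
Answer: I*√254291134161/3617 ≈ 139.42*I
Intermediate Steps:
L = -19438 (L = 6 + (-2727 - 1*16717) = 6 + (-2727 - 16717) = 6 - 19444 = -19438)
W = 2813/3617 (W = (15960 - 18773)/(-17740 + 14123) = -2813/(-3617) = -2813*(-1/3617) = 2813/3617 ≈ 0.77772)
√(L + W) = √(-19438 + 2813/3617) = √(-70304433/3617) = I*√254291134161/3617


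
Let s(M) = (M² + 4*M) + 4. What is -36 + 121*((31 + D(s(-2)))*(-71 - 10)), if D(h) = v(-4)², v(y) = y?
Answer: -460683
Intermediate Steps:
s(M) = 4 + M² + 4*M
D(h) = 16 (D(h) = (-4)² = 16)
-36 + 121*((31 + D(s(-2)))*(-71 - 10)) = -36 + 121*((31 + 16)*(-71 - 10)) = -36 + 121*(47*(-81)) = -36 + 121*(-3807) = -36 - 460647 = -460683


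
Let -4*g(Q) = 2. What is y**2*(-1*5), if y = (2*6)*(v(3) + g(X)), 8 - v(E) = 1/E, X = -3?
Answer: -36980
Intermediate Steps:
g(Q) = -1/2 (g(Q) = -1/4*2 = -1/2)
v(E) = 8 - 1/E
y = 86 (y = (2*6)*((8 - 1/3) - 1/2) = 12*((8 - 1*1/3) - 1/2) = 12*((8 - 1/3) - 1/2) = 12*(23/3 - 1/2) = 12*(43/6) = 86)
y**2*(-1*5) = 86**2*(-1*5) = 7396*(-5) = -36980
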